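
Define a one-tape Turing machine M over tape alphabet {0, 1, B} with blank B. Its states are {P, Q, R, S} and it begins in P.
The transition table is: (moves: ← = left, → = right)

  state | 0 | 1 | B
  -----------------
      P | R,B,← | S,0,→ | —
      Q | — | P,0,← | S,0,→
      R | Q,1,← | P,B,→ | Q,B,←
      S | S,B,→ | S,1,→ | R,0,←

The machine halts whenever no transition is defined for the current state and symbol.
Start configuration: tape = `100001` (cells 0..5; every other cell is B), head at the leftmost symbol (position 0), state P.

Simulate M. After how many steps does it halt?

state=P head=0 tape=[1]00001B   (P,1)→(S,0,→)
state=S head=1 tape=0[0]0001B   (S,0)→(S,B,→)
state=S head=2 tape=0B[0]001B   (S,0)→(S,B,→)
state=S head=3 tape=0BB[0]01B   (S,0)→(S,B,→)
state=S head=4 tape=0BBB[0]1B   (S,0)→(S,B,→)
state=S head=5 tape=0BBBB[1]B   (S,1)→(S,1,→)
state=S head=6 tape=0BBBB1[B]   (S,B)→(R,0,←)
state=R head=5 tape=0BBBB[1]0   (R,1)→(P,B,→)
state=P head=6 tape=0BBBBB[0]   (P,0)→(R,B,←)
state=R head=5 tape=0BBBB[B]B   (R,B)→(Q,B,←)
state=Q head=4 tape=0BBB[B]BB   (Q,B)→(S,0,→)
state=S head=5 tape=0BBB0[B]B   (S,B)→(R,0,←)
state=R head=4 tape=0BBB[0]0B   (R,0)→(Q,1,←)
state=Q head=3 tape=0BB[B]10B   (Q,B)→(S,0,→)
state=S head=4 tape=0BB0[1]0B   (S,1)→(S,1,→)
state=S head=5 tape=0BB01[0]B   (S,0)→(S,B,→)
state=S head=6 tape=0BB01B[B]   (S,B)→(R,0,←)
state=R head=5 tape=0BB01[B]0   (R,B)→(Q,B,←)
state=Q head=4 tape=0BB0[1]B0   (Q,1)→(P,0,←)
state=P head=3 tape=0BB[0]0B0   (P,0)→(R,B,←)
state=R head=2 tape=0B[B]B0B0   (R,B)→(Q,B,←)
state=Q head=1 tape=0[B]BB0B0   (Q,B)→(S,0,→)
state=S head=2 tape=00[B]B0B0   (S,B)→(R,0,←)
state=R head=1 tape=0[0]0B0B0   (R,0)→(Q,1,←)
state=Q head=0 tape=[0]10B0B0
M halts after 24 transitions.

24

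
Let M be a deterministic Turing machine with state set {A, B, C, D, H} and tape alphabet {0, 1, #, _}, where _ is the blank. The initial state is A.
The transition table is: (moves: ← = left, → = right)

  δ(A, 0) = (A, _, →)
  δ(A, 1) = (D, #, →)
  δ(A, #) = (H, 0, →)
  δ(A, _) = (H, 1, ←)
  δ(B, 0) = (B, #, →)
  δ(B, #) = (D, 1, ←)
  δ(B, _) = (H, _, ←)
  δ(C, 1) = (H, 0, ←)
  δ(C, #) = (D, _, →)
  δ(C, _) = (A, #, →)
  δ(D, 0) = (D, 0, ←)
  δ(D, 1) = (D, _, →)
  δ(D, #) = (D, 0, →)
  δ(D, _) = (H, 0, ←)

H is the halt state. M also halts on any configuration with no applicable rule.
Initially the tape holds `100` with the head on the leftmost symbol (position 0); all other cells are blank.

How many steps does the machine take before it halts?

state=A head=0 tape=__[1]00   (A,1)→(D,#,→)
state=D head=1 tape=__#[0]0   (D,0)→(D,0,←)
state=D head=0 tape=__[#]00   (D,#)→(D,0,→)
state=D head=1 tape=__0[0]0   (D,0)→(D,0,←)
state=D head=0 tape=__[0]00   (D,0)→(D,0,←)
state=D head=-1 tape=_[_]000   (D,_)→(H,0,←)
state=H head=-2 tape=[_]0000
M halts after 6 transitions.

6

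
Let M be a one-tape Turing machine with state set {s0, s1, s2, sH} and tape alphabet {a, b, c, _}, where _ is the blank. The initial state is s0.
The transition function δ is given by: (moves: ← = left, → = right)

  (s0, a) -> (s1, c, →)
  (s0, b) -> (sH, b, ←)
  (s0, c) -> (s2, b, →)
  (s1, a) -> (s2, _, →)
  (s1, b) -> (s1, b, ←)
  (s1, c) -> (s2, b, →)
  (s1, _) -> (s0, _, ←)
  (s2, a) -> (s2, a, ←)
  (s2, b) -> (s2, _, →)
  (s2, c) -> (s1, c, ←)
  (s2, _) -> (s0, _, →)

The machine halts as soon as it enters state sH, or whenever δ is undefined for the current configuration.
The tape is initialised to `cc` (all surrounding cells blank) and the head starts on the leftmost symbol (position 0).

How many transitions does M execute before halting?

4

state=s0 head=0 tape=__[c]c   (s0,c)→(s2,b,→)
state=s2 head=1 tape=__b[c]   (s2,c)→(s1,c,←)
state=s1 head=0 tape=__[b]c   (s1,b)→(s1,b,←)
state=s1 head=-1 tape=_[_]bc   (s1,_)→(s0,_,←)
state=s0 head=-2 tape=[_]_bc
M halts after 4 transitions.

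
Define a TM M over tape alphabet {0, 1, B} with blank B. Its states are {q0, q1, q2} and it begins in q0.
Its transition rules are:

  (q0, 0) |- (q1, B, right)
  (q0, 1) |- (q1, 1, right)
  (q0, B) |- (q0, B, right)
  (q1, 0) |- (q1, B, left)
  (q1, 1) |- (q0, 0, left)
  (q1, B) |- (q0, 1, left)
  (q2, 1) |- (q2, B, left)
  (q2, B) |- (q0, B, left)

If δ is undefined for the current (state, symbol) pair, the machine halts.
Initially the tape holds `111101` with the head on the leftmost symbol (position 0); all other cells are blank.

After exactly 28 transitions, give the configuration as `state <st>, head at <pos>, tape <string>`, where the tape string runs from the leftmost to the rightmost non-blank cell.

state q1, head at 4, tape 101

state=q0 head=0 tape=B[1]11101   (q0,1)→(q1,1,right)
state=q1 head=1 tape=B1[1]1101   (q1,1)→(q0,0,left)
state=q0 head=0 tape=B[1]01101   (q0,1)→(q1,1,right)
state=q1 head=1 tape=B1[0]1101   (q1,0)→(q1,B,left)
state=q1 head=0 tape=B[1]B1101   (q1,1)→(q0,0,left)
state=q0 head=-1 tape=[B]0B1101   (q0,B)→(q0,B,right)
state=q0 head=0 tape=B[0]B1101   (q0,0)→(q1,B,right)
state=q1 head=1 tape=BB[B]1101   (q1,B)→(q0,1,left)
state=q0 head=0 tape=B[B]11101   (q0,B)→(q0,B,right)
state=q0 head=1 tape=BB[1]1101   (q0,1)→(q1,1,right)
state=q1 head=2 tape=BB1[1]101   (q1,1)→(q0,0,left)
state=q0 head=1 tape=BB[1]0101   (q0,1)→(q1,1,right)
state=q1 head=2 tape=BB1[0]101   (q1,0)→(q1,B,left)
state=q1 head=1 tape=BB[1]B101   (q1,1)→(q0,0,left)
state=q0 head=0 tape=B[B]0B101   (q0,B)→(q0,B,right)
state=q0 head=1 tape=BB[0]B101   (q0,0)→(q1,B,right)
state=q1 head=2 tape=BBB[B]101   (q1,B)→(q0,1,left)
state=q0 head=1 tape=BB[B]1101   (q0,B)→(q0,B,right)
state=q0 head=2 tape=BBB[1]101   (q0,1)→(q1,1,right)
state=q1 head=3 tape=BBB1[1]01   (q1,1)→(q0,0,left)
state=q0 head=2 tape=BBB[1]001   (q0,1)→(q1,1,right)
state=q1 head=3 tape=BBB1[0]01   (q1,0)→(q1,B,left)
state=q1 head=2 tape=BBB[1]B01   (q1,1)→(q0,0,left)
state=q0 head=1 tape=BB[B]0B01   (q0,B)→(q0,B,right)
state=q0 head=2 tape=BBB[0]B01   (q0,0)→(q1,B,right)
state=q1 head=3 tape=BBBB[B]01   (q1,B)→(q0,1,left)
state=q0 head=2 tape=BBB[B]101   (q0,B)→(q0,B,right)
state=q0 head=3 tape=BBBB[1]01   (q0,1)→(q1,1,right)
state=q1 head=4 tape=BBBB1[0]1
After 28 steps: state q1, head at 4, tape 101.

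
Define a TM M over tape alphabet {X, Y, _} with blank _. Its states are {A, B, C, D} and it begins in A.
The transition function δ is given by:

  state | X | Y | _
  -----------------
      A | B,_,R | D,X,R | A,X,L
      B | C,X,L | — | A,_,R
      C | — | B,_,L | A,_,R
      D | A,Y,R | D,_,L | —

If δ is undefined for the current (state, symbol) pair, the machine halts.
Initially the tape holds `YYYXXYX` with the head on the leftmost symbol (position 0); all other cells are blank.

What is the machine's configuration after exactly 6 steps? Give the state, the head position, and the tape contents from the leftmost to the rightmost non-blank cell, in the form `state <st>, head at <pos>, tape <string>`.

state A, head at 2, tape XYYXXYX

A | [Y]YYXXYX   read Y → write X, move R, go to D
D | X[Y]YXXYX   read Y → write _, move L, go to D
D | [X]_YXXYX   read X → write Y, move R, go to A
A | Y[_]YXXYX   read _ → write X, move L, go to A
A | [Y]XYXXYX   read Y → write X, move R, go to D
D | X[X]YXXYX   read X → write Y, move R, go to A
A | XY[Y]XXYX
After 6 steps: state A, head at 2, tape XYYXXYX.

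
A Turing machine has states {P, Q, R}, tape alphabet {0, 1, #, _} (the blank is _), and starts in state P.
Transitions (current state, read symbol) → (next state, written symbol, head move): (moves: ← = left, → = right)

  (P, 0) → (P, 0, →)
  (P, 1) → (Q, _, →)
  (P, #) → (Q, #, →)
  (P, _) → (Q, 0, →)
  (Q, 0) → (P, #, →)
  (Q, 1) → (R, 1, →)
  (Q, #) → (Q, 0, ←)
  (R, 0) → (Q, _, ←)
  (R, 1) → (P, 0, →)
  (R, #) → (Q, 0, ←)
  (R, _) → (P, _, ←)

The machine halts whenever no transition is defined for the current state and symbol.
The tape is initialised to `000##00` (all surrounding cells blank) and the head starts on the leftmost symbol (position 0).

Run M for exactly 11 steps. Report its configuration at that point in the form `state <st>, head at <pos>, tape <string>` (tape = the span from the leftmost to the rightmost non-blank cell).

state P, head at 7, tape 00#0000

P | [0]00##00_   read 0 → write 0, move →, go to P
P | 0[0]0##00_   read 0 → write 0, move →, go to P
P | 00[0]##00_   read 0 → write 0, move →, go to P
P | 000[#]#00_   read # → write #, move →, go to Q
Q | 000#[#]00_   read # → write 0, move ←, go to Q
Q | 000[#]000_   read # → write 0, move ←, go to Q
Q | 00[0]0000_   read 0 → write #, move →, go to P
P | 00#[0]000_   read 0 → write 0, move →, go to P
P | 00#0[0]00_   read 0 → write 0, move →, go to P
P | 00#00[0]0_   read 0 → write 0, move →, go to P
P | 00#000[0]_   read 0 → write 0, move →, go to P
P | 00#0000[_]
After 11 steps: state P, head at 7, tape 00#0000.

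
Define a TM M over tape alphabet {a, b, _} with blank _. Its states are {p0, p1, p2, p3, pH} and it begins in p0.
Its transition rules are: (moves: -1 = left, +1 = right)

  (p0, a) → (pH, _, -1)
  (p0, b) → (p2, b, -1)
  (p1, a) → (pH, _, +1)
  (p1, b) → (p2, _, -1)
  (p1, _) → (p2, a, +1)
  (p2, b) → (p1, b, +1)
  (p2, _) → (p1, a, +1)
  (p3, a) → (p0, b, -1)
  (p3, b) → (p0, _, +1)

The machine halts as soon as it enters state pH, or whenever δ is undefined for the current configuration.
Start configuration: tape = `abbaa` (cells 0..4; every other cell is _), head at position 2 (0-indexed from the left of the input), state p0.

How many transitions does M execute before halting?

p0 | ab[b]aa   read b → write b, move -1, go to p2
p2 | a[b]baa   read b → write b, move +1, go to p1
p1 | ab[b]aa   read b → write _, move -1, go to p2
p2 | a[b]_aa   read b → write b, move +1, go to p1
p1 | ab[_]aa   read _ → write a, move +1, go to p2
p2 | aba[a]a
M halts after 5 transitions.

5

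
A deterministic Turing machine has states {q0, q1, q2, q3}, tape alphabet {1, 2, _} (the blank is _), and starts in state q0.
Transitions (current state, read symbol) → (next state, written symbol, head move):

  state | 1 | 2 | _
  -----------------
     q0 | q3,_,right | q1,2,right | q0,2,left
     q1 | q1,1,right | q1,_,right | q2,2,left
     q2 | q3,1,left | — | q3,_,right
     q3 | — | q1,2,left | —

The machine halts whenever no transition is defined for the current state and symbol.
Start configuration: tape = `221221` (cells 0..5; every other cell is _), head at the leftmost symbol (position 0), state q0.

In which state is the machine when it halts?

state=q0 head=0 tape=[2]21221_   (q0,2)→(q1,2,right)
state=q1 head=1 tape=2[2]1221_   (q1,2)→(q1,_,right)
state=q1 head=2 tape=2_[1]221_   (q1,1)→(q1,1,right)
state=q1 head=3 tape=2_1[2]21_   (q1,2)→(q1,_,right)
state=q1 head=4 tape=2_1_[2]1_   (q1,2)→(q1,_,right)
state=q1 head=5 tape=2_1__[1]_   (q1,1)→(q1,1,right)
state=q1 head=6 tape=2_1__1[_]   (q1,_)→(q2,2,left)
state=q2 head=5 tape=2_1__[1]2   (q2,1)→(q3,1,left)
state=q3 head=4 tape=2_1_[_]12
No transition is defined for (q3, _); M halts in state q3.

q3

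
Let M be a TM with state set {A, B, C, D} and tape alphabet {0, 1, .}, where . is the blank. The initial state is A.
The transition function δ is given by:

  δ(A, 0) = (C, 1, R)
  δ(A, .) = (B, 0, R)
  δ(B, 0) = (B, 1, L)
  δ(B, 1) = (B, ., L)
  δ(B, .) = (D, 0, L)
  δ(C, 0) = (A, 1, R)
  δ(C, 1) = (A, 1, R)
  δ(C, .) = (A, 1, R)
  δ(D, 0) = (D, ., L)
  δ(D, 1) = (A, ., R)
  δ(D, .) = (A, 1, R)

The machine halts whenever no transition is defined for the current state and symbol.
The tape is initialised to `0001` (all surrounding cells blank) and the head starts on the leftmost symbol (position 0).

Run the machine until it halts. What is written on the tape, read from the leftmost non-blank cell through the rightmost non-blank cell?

11.111

state=A head=0 tape=[0]001..   (A,0)→(C,1,R)
state=C head=1 tape=1[0]01..   (C,0)→(A,1,R)
state=A head=2 tape=11[0]1..   (A,0)→(C,1,R)
state=C head=3 tape=111[1]..   (C,1)→(A,1,R)
state=A head=4 tape=1111[.].   (A,.)→(B,0,R)
state=B head=5 tape=11110[.]   (B,.)→(D,0,L)
state=D head=4 tape=1111[0]0   (D,0)→(D,.,L)
state=D head=3 tape=111[1].0   (D,1)→(A,.,R)
state=A head=4 tape=111.[.]0   (A,.)→(B,0,R)
state=B head=5 tape=111.0[0]   (B,0)→(B,1,L)
state=B head=4 tape=111.[0]1   (B,0)→(B,1,L)
state=B head=3 tape=111[.]11   (B,.)→(D,0,L)
state=D head=2 tape=11[1]011   (D,1)→(A,.,R)
state=A head=3 tape=11.[0]11   (A,0)→(C,1,R)
state=C head=4 tape=11.1[1]1   (C,1)→(A,1,R)
state=A head=5 tape=11.11[1]
The non-blank tape span at halt is 11.111.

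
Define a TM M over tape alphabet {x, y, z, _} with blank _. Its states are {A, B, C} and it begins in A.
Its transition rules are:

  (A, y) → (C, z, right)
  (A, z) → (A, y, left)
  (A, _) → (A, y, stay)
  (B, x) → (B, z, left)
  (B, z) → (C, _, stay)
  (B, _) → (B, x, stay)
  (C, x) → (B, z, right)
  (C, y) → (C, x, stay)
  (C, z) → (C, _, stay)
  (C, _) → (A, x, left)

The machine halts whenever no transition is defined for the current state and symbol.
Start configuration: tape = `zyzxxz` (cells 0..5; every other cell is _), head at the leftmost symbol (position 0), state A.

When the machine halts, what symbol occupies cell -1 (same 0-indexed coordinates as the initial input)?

z

state=A head=0 tape=_[z]yzxxz   (A,z)→(A,y,left)
state=A head=-1 tape=[_]yyzxxz   (A,_)→(A,y,stay)
state=A head=-1 tape=[y]yyzxxz   (A,y)→(C,z,right)
state=C head=0 tape=z[y]yzxxz   (C,y)→(C,x,stay)
state=C head=0 tape=z[x]yzxxz   (C,x)→(B,z,right)
state=B head=1 tape=zz[y]zxxz
Cell -1 holds z when M halts.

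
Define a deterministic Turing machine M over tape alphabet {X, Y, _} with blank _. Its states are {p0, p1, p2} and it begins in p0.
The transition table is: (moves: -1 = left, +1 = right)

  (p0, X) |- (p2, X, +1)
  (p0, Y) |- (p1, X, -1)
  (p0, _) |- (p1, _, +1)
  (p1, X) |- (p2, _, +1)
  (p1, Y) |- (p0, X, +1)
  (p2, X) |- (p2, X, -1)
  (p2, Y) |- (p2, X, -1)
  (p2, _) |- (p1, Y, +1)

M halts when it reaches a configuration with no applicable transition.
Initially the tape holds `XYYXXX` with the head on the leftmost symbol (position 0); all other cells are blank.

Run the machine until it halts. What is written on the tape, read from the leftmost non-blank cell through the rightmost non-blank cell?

state=p0 head=0 tape=_[X]YYXXX__   (p0,X)→(p2,X,+1)
state=p2 head=1 tape=_X[Y]YXXX__   (p2,Y)→(p2,X,-1)
state=p2 head=0 tape=_[X]XYXXX__   (p2,X)→(p2,X,-1)
state=p2 head=-1 tape=[_]XXYXXX__   (p2,_)→(p1,Y,+1)
state=p1 head=0 tape=Y[X]XYXXX__   (p1,X)→(p2,_,+1)
state=p2 head=1 tape=Y_[X]YXXX__   (p2,X)→(p2,X,-1)
state=p2 head=0 tape=Y[_]XYXXX__   (p2,_)→(p1,Y,+1)
state=p1 head=1 tape=YY[X]YXXX__   (p1,X)→(p2,_,+1)
state=p2 head=2 tape=YY_[Y]XXX__   (p2,Y)→(p2,X,-1)
state=p2 head=1 tape=YY[_]XXXX__   (p2,_)→(p1,Y,+1)
state=p1 head=2 tape=YYY[X]XXX__   (p1,X)→(p2,_,+1)
state=p2 head=3 tape=YYY_[X]XX__   (p2,X)→(p2,X,-1)
state=p2 head=2 tape=YYY[_]XXX__   (p2,_)→(p1,Y,+1)
state=p1 head=3 tape=YYYY[X]XX__   (p1,X)→(p2,_,+1)
state=p2 head=4 tape=YYYY_[X]X__   (p2,X)→(p2,X,-1)
state=p2 head=3 tape=YYYY[_]XX__   (p2,_)→(p1,Y,+1)
state=p1 head=4 tape=YYYYY[X]X__   (p1,X)→(p2,_,+1)
state=p2 head=5 tape=YYYYY_[X]__   (p2,X)→(p2,X,-1)
state=p2 head=4 tape=YYYYY[_]X__   (p2,_)→(p1,Y,+1)
state=p1 head=5 tape=YYYYYY[X]__   (p1,X)→(p2,_,+1)
state=p2 head=6 tape=YYYYYY_[_]_   (p2,_)→(p1,Y,+1)
state=p1 head=7 tape=YYYYYY_Y[_]
The non-blank tape span at halt is YYYYYY_Y.

YYYYYY_Y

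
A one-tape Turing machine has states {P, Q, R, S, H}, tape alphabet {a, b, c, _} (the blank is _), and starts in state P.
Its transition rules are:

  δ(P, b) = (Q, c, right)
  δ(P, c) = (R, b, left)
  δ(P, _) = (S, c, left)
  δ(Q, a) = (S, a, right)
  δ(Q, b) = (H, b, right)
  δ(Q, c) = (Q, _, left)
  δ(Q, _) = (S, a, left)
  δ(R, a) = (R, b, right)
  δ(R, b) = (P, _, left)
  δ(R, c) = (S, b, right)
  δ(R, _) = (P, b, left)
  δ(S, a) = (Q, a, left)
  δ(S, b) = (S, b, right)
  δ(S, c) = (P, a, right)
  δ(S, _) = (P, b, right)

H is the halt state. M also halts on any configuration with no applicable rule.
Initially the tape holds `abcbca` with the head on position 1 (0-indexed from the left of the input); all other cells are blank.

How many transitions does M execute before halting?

16

state=P head=1 tape=a[b]cbca   (P,b)→(Q,c,right)
state=Q head=2 tape=ac[c]bca   (Q,c)→(Q,_,left)
state=Q head=1 tape=a[c]_bca   (Q,c)→(Q,_,left)
state=Q head=0 tape=[a]__bca   (Q,a)→(S,a,right)
state=S head=1 tape=a[_]_bca   (S,_)→(P,b,right)
state=P head=2 tape=ab[_]bca   (P,_)→(S,c,left)
state=S head=1 tape=a[b]cbca   (S,b)→(S,b,right)
state=S head=2 tape=ab[c]bca   (S,c)→(P,a,right)
state=P head=3 tape=aba[b]ca   (P,b)→(Q,c,right)
state=Q head=4 tape=abac[c]a   (Q,c)→(Q,_,left)
state=Q head=3 tape=aba[c]_a   (Q,c)→(Q,_,left)
state=Q head=2 tape=ab[a]__a   (Q,a)→(S,a,right)
state=S head=3 tape=aba[_]_a   (S,_)→(P,b,right)
state=P head=4 tape=abab[_]a   (P,_)→(S,c,left)
state=S head=3 tape=aba[b]ca   (S,b)→(S,b,right)
state=S head=4 tape=abab[c]a   (S,c)→(P,a,right)
state=P head=5 tape=ababa[a]
M halts after 16 transitions.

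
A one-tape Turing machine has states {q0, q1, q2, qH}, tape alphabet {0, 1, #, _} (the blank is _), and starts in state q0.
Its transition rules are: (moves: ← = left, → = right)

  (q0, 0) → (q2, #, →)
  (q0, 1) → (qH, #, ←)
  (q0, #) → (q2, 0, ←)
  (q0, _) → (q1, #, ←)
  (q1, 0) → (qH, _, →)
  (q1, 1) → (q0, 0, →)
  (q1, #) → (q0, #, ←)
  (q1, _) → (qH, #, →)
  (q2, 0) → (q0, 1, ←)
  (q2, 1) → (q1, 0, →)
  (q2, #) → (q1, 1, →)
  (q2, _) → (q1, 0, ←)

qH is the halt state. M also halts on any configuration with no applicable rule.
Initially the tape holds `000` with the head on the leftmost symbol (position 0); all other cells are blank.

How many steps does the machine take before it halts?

5

q0 | __[0]00   read 0 → write #, move →, go to q2
q2 | __#[0]0   read 0 → write 1, move ←, go to q0
q0 | __[#]10   read # → write 0, move ←, go to q2
q2 | _[_]010   read _ → write 0, move ←, go to q1
q1 | [_]0010   read _ → write #, move →, go to qH
qH | #[0]010
M halts after 5 transitions.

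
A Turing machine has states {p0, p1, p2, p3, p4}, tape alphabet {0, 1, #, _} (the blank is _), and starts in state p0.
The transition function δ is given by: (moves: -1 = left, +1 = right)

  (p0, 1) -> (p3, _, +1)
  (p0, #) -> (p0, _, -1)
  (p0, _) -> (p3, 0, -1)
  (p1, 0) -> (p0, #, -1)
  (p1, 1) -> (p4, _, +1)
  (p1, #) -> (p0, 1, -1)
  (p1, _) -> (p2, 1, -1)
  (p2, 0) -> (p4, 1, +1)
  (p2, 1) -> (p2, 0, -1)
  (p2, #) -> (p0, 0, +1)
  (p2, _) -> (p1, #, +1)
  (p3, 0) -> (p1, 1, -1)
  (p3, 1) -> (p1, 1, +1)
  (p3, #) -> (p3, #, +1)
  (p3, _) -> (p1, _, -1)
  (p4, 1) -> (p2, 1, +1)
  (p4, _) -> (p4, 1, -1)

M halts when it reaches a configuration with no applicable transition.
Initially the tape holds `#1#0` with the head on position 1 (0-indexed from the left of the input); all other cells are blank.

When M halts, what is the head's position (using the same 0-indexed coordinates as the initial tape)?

-4

state=p0 head=1 tape=____#[1]#0   (p0,1)→(p3,_,+1)
state=p3 head=2 tape=____#_[#]0   (p3,#)→(p3,#,+1)
state=p3 head=3 tape=____#_#[0]   (p3,0)→(p1,1,-1)
state=p1 head=2 tape=____#_[#]1   (p1,#)→(p0,1,-1)
state=p0 head=1 tape=____#[_]11   (p0,_)→(p3,0,-1)
state=p3 head=0 tape=____[#]011   (p3,#)→(p3,#,+1)
state=p3 head=1 tape=____#[0]11   (p3,0)→(p1,1,-1)
state=p1 head=0 tape=____[#]111   (p1,#)→(p0,1,-1)
state=p0 head=-1 tape=___[_]1111   (p0,_)→(p3,0,-1)
state=p3 head=-2 tape=__[_]01111   (p3,_)→(p1,_,-1)
state=p1 head=-3 tape=_[_]_01111   (p1,_)→(p2,1,-1)
state=p2 head=-4 tape=[_]1_01111   (p2,_)→(p1,#,+1)
state=p1 head=-3 tape=#[1]_01111   (p1,1)→(p4,_,+1)
state=p4 head=-2 tape=#_[_]01111   (p4,_)→(p4,1,-1)
state=p4 head=-3 tape=#[_]101111   (p4,_)→(p4,1,-1)
state=p4 head=-4 tape=[#]1101111
At halt the head is at cell -4.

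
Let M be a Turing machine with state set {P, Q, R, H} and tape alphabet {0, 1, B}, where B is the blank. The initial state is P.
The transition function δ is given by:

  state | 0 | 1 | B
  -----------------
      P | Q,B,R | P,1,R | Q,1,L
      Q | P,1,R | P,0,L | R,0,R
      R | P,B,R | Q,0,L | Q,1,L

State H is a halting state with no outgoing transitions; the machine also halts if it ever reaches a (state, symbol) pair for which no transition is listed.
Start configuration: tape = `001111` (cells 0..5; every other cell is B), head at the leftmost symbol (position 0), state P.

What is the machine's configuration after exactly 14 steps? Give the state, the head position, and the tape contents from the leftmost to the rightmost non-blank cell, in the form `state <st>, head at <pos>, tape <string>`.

P | [0]01111B   read 0 → write B, move R, go to Q
Q | B[0]1111B   read 0 → write 1, move R, go to P
P | B1[1]111B   read 1 → write 1, move R, go to P
P | B11[1]11B   read 1 → write 1, move R, go to P
P | B111[1]1B   read 1 → write 1, move R, go to P
P | B1111[1]B   read 1 → write 1, move R, go to P
P | B11111[B]   read B → write 1, move L, go to Q
Q | B1111[1]1   read 1 → write 0, move L, go to P
P | B111[1]01   read 1 → write 1, move R, go to P
P | B1111[0]1   read 0 → write B, move R, go to Q
Q | B1111B[1]   read 1 → write 0, move L, go to P
P | B1111[B]0   read B → write 1, move L, go to Q
Q | B111[1]10   read 1 → write 0, move L, go to P
P | B11[1]010   read 1 → write 1, move R, go to P
P | B111[0]10
After 14 steps: state P, head at 4, tape 111010.

state P, head at 4, tape 111010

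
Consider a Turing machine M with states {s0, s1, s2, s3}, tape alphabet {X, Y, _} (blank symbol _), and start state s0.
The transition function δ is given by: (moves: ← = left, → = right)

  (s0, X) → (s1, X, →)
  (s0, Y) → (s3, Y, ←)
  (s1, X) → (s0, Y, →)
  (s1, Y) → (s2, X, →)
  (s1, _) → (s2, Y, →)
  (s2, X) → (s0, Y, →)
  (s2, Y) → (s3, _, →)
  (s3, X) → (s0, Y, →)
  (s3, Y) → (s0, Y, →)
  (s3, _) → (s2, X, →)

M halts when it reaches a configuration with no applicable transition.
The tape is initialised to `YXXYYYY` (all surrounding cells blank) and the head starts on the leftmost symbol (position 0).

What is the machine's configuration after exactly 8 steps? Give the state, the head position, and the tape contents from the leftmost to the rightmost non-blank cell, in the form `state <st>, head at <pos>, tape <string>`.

state s0, head at 6, tape X_YXX_YY

state=s0 head=0 tape=_[Y]XXYYYY   (s0,Y)→(s3,Y,←)
state=s3 head=-1 tape=[_]YXXYYYY   (s3,_)→(s2,X,→)
state=s2 head=0 tape=X[Y]XXYYYY   (s2,Y)→(s3,_,→)
state=s3 head=1 tape=X_[X]XYYYY   (s3,X)→(s0,Y,→)
state=s0 head=2 tape=X_Y[X]YYYY   (s0,X)→(s1,X,→)
state=s1 head=3 tape=X_YX[Y]YYY   (s1,Y)→(s2,X,→)
state=s2 head=4 tape=X_YXX[Y]YY   (s2,Y)→(s3,_,→)
state=s3 head=5 tape=X_YXX_[Y]Y   (s3,Y)→(s0,Y,→)
state=s0 head=6 tape=X_YXX_Y[Y]
After 8 steps: state s0, head at 6, tape X_YXX_YY.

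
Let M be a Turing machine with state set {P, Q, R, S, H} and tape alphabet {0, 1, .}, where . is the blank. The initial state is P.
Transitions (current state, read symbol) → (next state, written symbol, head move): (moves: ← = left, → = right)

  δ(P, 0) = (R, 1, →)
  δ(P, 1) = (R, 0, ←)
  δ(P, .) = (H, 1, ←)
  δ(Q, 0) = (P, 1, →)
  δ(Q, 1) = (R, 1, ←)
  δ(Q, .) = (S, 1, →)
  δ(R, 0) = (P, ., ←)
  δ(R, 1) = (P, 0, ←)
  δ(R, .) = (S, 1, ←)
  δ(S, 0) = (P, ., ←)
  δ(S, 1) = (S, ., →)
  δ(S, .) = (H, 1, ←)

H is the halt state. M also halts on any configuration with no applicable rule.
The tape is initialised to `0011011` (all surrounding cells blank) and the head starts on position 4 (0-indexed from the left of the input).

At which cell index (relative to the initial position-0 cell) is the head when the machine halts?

0

state=P head=4 tape=0011[0]11   (P,0)→(R,1,→)
state=R head=5 tape=00111[1]1   (R,1)→(P,0,←)
state=P head=4 tape=0011[1]01   (P,1)→(R,0,←)
state=R head=3 tape=001[1]001   (R,1)→(P,0,←)
state=P head=2 tape=00[1]0001   (P,1)→(R,0,←)
state=R head=1 tape=0[0]00001   (R,0)→(P,.,←)
state=P head=0 tape=[0].00001   (P,0)→(R,1,→)
state=R head=1 tape=1[.]00001   (R,.)→(S,1,←)
state=S head=0 tape=[1]100001   (S,1)→(S,.,→)
state=S head=1 tape=.[1]00001   (S,1)→(S,.,→)
state=S head=2 tape=..[0]0001   (S,0)→(P,.,←)
state=P head=1 tape=.[.].0001   (P,.)→(H,1,←)
state=H head=0 tape=[.]1.0001
At halt the head is at cell 0.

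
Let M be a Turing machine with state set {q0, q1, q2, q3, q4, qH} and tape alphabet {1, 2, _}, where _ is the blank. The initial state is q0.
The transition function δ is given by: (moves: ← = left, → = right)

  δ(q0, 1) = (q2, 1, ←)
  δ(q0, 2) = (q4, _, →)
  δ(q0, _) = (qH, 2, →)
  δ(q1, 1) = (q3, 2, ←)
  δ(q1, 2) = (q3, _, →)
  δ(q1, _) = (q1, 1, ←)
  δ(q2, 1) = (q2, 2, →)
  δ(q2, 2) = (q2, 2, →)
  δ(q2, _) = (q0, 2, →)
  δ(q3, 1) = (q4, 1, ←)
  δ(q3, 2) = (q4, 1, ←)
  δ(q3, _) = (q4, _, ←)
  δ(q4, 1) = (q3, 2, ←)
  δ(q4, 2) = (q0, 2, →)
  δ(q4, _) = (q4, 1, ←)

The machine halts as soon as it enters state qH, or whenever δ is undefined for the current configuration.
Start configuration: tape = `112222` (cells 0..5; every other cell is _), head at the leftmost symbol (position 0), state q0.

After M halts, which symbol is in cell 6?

2

state=q0 head=0 tape=_[1]12222___   (q0,1)→(q2,1,←)
state=q2 head=-1 tape=[_]112222___   (q2,_)→(q0,2,→)
state=q0 head=0 tape=2[1]12222___   (q0,1)→(q2,1,←)
state=q2 head=-1 tape=[2]112222___   (q2,2)→(q2,2,→)
state=q2 head=0 tape=2[1]12222___   (q2,1)→(q2,2,→)
state=q2 head=1 tape=22[1]2222___   (q2,1)→(q2,2,→)
state=q2 head=2 tape=222[2]222___   (q2,2)→(q2,2,→)
state=q2 head=3 tape=2222[2]22___   (q2,2)→(q2,2,→)
state=q2 head=4 tape=22222[2]2___   (q2,2)→(q2,2,→)
state=q2 head=5 tape=222222[2]___   (q2,2)→(q2,2,→)
state=q2 head=6 tape=2222222[_]__   (q2,_)→(q0,2,→)
state=q0 head=7 tape=22222222[_]_   (q0,_)→(qH,2,→)
state=qH head=8 tape=222222222[_]
Cell 6 holds 2 when M halts.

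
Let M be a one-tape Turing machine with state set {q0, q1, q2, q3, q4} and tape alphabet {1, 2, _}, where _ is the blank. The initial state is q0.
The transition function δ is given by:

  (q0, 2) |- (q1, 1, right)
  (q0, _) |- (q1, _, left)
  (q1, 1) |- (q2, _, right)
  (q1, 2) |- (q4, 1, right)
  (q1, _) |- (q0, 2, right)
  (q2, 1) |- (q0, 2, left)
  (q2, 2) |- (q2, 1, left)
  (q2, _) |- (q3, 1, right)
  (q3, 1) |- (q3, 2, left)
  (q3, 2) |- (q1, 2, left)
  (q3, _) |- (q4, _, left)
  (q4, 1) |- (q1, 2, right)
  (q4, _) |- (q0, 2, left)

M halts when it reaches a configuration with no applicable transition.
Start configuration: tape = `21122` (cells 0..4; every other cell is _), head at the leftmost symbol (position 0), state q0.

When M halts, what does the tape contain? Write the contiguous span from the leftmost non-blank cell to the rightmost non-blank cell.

q0 | ___[2]1122   read 2 → write 1, move right, go to q1
q1 | ___1[1]122   read 1 → write _, move right, go to q2
q2 | ___1_[1]22   read 1 → write 2, move left, go to q0
q0 | ___1[_]222   read _ → write _, move left, go to q1
q1 | ___[1]_222   read 1 → write _, move right, go to q2
q2 | ____[_]222   read _ → write 1, move right, go to q3
q3 | ____1[2]22   read 2 → write 2, move left, go to q1
q1 | ____[1]222   read 1 → write _, move right, go to q2
q2 | _____[2]22   read 2 → write 1, move left, go to q2
q2 | ____[_]122   read _ → write 1, move right, go to q3
q3 | ____1[1]22   read 1 → write 2, move left, go to q3
q3 | ____[1]222   read 1 → write 2, move left, go to q3
q3 | ___[_]2222   read _ → write _, move left, go to q4
q4 | __[_]_2222   read _ → write 2, move left, go to q0
q0 | _[_]2_2222   read _ → write _, move left, go to q1
q1 | [_]_2_2222   read _ → write 2, move right, go to q0
q0 | 2[_]2_2222   read _ → write _, move left, go to q1
q1 | [2]_2_2222   read 2 → write 1, move right, go to q4
q4 | 1[_]2_2222   read _ → write 2, move left, go to q0
q0 | [1]22_2222
The non-blank tape span at halt is 122_2222.

122_2222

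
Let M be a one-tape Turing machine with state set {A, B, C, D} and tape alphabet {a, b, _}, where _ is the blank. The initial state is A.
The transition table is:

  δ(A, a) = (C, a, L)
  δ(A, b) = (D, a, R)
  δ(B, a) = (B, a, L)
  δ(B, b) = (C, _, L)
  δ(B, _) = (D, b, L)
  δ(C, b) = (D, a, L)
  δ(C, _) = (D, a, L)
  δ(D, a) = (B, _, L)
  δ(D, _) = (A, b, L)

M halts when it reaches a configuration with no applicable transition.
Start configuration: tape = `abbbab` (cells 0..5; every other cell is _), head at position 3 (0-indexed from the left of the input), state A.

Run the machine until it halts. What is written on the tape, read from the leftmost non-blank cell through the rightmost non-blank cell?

A | ___abb[b]ab   read b → write a, move R, go to D
D | ___abba[a]b   read a → write _, move L, go to B
B | ___abb[a]_b   read a → write a, move L, go to B
B | ___ab[b]a_b   read b → write _, move L, go to C
C | ___a[b]_a_b   read b → write a, move L, go to D
D | ___[a]a_a_b   read a → write _, move L, go to B
B | __[_]_a_a_b   read _ → write b, move L, go to D
D | _[_]b_a_a_b   read _ → write b, move L, go to A
A | [_]bb_a_a_b
The non-blank tape span at halt is bb_a_a_b.

bb_a_a_b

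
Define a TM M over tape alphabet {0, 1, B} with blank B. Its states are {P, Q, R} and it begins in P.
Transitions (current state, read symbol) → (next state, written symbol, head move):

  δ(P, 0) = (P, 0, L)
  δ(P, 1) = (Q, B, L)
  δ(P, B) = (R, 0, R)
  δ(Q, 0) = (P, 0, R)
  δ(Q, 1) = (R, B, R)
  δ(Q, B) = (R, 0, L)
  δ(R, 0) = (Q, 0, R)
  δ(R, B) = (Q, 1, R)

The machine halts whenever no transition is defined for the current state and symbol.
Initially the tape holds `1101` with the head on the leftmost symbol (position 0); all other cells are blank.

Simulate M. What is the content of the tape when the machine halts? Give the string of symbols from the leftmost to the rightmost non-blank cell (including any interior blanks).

P | BB[1]101   read 1 → write B, move L, go to Q
Q | B[B]B101   read B → write 0, move L, go to R
R | [B]0B101   read B → write 1, move R, go to Q
Q | 1[0]B101   read 0 → write 0, move R, go to P
P | 10[B]101   read B → write 0, move R, go to R
R | 100[1]01
The non-blank tape span at halt is 100101.

100101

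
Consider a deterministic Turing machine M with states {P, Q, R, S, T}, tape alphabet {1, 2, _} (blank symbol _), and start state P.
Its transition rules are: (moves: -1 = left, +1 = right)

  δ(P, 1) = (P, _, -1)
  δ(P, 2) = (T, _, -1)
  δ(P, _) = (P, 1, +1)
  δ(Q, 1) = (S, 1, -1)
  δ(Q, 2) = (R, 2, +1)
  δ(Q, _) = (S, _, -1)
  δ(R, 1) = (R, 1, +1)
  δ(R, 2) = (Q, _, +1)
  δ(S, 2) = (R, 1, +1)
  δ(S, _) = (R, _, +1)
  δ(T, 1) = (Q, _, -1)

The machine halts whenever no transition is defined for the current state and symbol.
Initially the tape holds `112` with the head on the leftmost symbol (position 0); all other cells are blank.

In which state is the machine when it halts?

state=P head=0 tape=__[1]12   (P,1)→(P,_,-1)
state=P head=-1 tape=_[_]_12   (P,_)→(P,1,+1)
state=P head=0 tape=_1[_]12   (P,_)→(P,1,+1)
state=P head=1 tape=_11[1]2   (P,1)→(P,_,-1)
state=P head=0 tape=_1[1]_2   (P,1)→(P,_,-1)
state=P head=-1 tape=_[1]__2   (P,1)→(P,_,-1)
state=P head=-2 tape=[_]___2   (P,_)→(P,1,+1)
state=P head=-1 tape=1[_]__2   (P,_)→(P,1,+1)
state=P head=0 tape=11[_]_2   (P,_)→(P,1,+1)
state=P head=1 tape=111[_]2   (P,_)→(P,1,+1)
state=P head=2 tape=1111[2]   (P,2)→(T,_,-1)
state=T head=1 tape=111[1]_   (T,1)→(Q,_,-1)
state=Q head=0 tape=11[1]__   (Q,1)→(S,1,-1)
state=S head=-1 tape=1[1]1__
No transition is defined for (S, 1); M halts in state S.

S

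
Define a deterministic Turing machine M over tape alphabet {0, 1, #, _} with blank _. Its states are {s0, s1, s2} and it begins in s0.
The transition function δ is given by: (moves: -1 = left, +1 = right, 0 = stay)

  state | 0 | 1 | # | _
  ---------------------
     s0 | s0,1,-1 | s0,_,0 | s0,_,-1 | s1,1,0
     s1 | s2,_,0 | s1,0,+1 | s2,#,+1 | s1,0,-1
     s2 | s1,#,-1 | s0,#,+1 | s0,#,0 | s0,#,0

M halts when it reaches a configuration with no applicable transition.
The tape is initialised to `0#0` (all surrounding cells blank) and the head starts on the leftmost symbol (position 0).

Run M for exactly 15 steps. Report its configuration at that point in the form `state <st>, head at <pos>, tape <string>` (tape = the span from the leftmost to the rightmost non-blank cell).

state s1, head at 0, tape 001

s0 | __[0]#0   read 0 → write 1, move -1, go to s0
s0 | _[_]1#0   read _ → write 1, move 0, go to s1
s1 | _[1]1#0   read 1 → write 0, move +1, go to s1
s1 | _0[1]#0   read 1 → write 0, move +1, go to s1
s1 | _00[#]0   read # → write #, move +1, go to s2
s2 | _00#[0]   read 0 → write #, move -1, go to s1
s1 | _00[#]#   read # → write #, move +1, go to s2
s2 | _00#[#]   read # → write #, move 0, go to s0
s0 | _00#[#]   read # → write _, move -1, go to s0
s0 | _00[#]_   read # → write _, move -1, go to s0
s0 | _0[0]__   read 0 → write 1, move -1, go to s0
s0 | _[0]1__   read 0 → write 1, move -1, go to s0
s0 | [_]11__   read _ → write 1, move 0, go to s1
s1 | [1]11__   read 1 → write 0, move +1, go to s1
s1 | 0[1]1__   read 1 → write 0, move +1, go to s1
s1 | 00[1]__
After 15 steps: state s1, head at 0, tape 001.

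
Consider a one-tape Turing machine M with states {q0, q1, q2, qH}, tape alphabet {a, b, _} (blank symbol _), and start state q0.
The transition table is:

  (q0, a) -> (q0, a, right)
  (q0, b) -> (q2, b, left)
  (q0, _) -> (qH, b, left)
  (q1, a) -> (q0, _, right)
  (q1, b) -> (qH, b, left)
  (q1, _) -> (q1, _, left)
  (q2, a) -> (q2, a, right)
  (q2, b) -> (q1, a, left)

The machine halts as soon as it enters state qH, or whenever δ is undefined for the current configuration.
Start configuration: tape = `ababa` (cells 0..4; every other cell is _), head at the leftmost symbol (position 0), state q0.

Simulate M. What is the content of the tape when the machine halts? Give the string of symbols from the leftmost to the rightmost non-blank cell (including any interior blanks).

a_aab

state=q0 head=0 tape=[a]baba_   (q0,a)→(q0,a,right)
state=q0 head=1 tape=a[b]aba_   (q0,b)→(q2,b,left)
state=q2 head=0 tape=[a]baba_   (q2,a)→(q2,a,right)
state=q2 head=1 tape=a[b]aba_   (q2,b)→(q1,a,left)
state=q1 head=0 tape=[a]aaba_   (q1,a)→(q0,_,right)
state=q0 head=1 tape=_[a]aba_   (q0,a)→(q0,a,right)
state=q0 head=2 tape=_a[a]ba_   (q0,a)→(q0,a,right)
state=q0 head=3 tape=_aa[b]a_   (q0,b)→(q2,b,left)
state=q2 head=2 tape=_a[a]ba_   (q2,a)→(q2,a,right)
state=q2 head=3 tape=_aa[b]a_   (q2,b)→(q1,a,left)
state=q1 head=2 tape=_a[a]aa_   (q1,a)→(q0,_,right)
state=q0 head=3 tape=_a_[a]a_   (q0,a)→(q0,a,right)
state=q0 head=4 tape=_a_a[a]_   (q0,a)→(q0,a,right)
state=q0 head=5 tape=_a_aa[_]   (q0,_)→(qH,b,left)
state=qH head=4 tape=_a_a[a]b
The non-blank tape span at halt is a_aab.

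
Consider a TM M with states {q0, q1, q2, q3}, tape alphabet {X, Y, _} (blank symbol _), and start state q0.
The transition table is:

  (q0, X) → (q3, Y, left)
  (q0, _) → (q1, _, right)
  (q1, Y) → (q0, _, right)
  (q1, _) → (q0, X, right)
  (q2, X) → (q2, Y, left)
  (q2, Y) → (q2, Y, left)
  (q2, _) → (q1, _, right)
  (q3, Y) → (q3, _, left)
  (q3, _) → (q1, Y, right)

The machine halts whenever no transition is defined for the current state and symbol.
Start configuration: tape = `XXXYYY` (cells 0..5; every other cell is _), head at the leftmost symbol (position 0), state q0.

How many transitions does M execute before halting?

q0 | _[X]XXYYY   read X → write Y, move left, go to q3
q3 | [_]YXXYYY   read _ → write Y, move right, go to q1
q1 | Y[Y]XXYYY   read Y → write _, move right, go to q0
q0 | Y_[X]XYYY   read X → write Y, move left, go to q3
q3 | Y[_]YXYYY   read _ → write Y, move right, go to q1
q1 | YY[Y]XYYY   read Y → write _, move right, go to q0
q0 | YY_[X]YYY   read X → write Y, move left, go to q3
q3 | YY[_]YYYY   read _ → write Y, move right, go to q1
q1 | YYY[Y]YYY   read Y → write _, move right, go to q0
q0 | YYY_[Y]YY
M halts after 9 transitions.

9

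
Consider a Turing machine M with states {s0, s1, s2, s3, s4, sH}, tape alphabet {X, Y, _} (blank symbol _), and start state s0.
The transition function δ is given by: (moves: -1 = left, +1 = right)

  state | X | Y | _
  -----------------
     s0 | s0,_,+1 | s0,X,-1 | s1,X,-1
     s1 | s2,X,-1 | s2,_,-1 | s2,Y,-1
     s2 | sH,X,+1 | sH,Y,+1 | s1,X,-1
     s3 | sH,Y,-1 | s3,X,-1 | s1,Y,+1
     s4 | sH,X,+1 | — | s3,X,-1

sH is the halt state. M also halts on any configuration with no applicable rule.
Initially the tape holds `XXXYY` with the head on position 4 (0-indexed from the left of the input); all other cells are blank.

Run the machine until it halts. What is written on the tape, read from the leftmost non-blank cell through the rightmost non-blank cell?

s0 | XXXY[Y]_   read Y → write X, move -1, go to s0
s0 | XXX[Y]X_   read Y → write X, move -1, go to s0
s0 | XX[X]XX_   read X → write _, move +1, go to s0
s0 | XX_[X]X_   read X → write _, move +1, go to s0
s0 | XX__[X]_   read X → write _, move +1, go to s0
s0 | XX___[_]   read _ → write X, move -1, go to s1
s1 | XX__[_]X   read _ → write Y, move -1, go to s2
s2 | XX_[_]YX   read _ → write X, move -1, go to s1
s1 | XX[_]XYX   read _ → write Y, move -1, go to s2
s2 | X[X]YXYX   read X → write X, move +1, go to sH
sH | XX[Y]XYX
The non-blank tape span at halt is XXYXYX.

XXYXYX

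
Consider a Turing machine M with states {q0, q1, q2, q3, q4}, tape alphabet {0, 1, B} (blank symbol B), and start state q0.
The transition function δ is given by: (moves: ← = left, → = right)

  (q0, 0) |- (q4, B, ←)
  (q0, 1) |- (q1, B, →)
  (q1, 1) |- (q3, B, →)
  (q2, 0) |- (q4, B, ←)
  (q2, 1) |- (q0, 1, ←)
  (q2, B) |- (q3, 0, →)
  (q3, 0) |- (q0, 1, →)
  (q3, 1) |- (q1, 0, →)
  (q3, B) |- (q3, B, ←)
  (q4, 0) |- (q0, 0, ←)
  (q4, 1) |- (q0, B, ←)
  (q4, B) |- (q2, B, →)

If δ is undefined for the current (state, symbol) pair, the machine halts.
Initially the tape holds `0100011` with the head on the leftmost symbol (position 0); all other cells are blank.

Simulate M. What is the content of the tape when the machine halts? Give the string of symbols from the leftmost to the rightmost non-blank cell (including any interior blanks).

0000011

state=q0 head=0 tape=B[0]100011   (q0,0)→(q4,B,←)
state=q4 head=-1 tape=[B]B100011   (q4,B)→(q2,B,→)
state=q2 head=0 tape=B[B]100011   (q2,B)→(q3,0,→)
state=q3 head=1 tape=B0[1]00011   (q3,1)→(q1,0,→)
state=q1 head=2 tape=B00[0]0011
The non-blank tape span at halt is 0000011.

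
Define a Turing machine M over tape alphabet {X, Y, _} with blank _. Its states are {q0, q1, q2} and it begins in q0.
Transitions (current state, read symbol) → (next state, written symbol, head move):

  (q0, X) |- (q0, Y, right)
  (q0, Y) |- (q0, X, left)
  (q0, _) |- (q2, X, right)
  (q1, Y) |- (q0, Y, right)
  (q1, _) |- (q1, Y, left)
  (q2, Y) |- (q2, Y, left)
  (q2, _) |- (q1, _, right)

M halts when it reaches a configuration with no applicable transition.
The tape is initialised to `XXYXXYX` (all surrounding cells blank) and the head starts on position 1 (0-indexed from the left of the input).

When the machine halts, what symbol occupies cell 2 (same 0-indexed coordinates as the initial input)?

state=q0 head=1 tape=_X[X]YXXYX   (q0,X)→(q0,Y,right)
state=q0 head=2 tape=_XY[Y]XXYX   (q0,Y)→(q0,X,left)
state=q0 head=1 tape=_X[Y]XXXYX   (q0,Y)→(q0,X,left)
state=q0 head=0 tape=_[X]XXXXYX   (q0,X)→(q0,Y,right)
state=q0 head=1 tape=_Y[X]XXXYX   (q0,X)→(q0,Y,right)
state=q0 head=2 tape=_YY[X]XXYX   (q0,X)→(q0,Y,right)
state=q0 head=3 tape=_YYY[X]XYX   (q0,X)→(q0,Y,right)
state=q0 head=4 tape=_YYYY[X]YX   (q0,X)→(q0,Y,right)
state=q0 head=5 tape=_YYYYY[Y]X   (q0,Y)→(q0,X,left)
state=q0 head=4 tape=_YYYY[Y]XX   (q0,Y)→(q0,X,left)
state=q0 head=3 tape=_YYY[Y]XXX   (q0,Y)→(q0,X,left)
state=q0 head=2 tape=_YY[Y]XXXX   (q0,Y)→(q0,X,left)
state=q0 head=1 tape=_Y[Y]XXXXX   (q0,Y)→(q0,X,left)
state=q0 head=0 tape=_[Y]XXXXXX   (q0,Y)→(q0,X,left)
state=q0 head=-1 tape=[_]XXXXXXX   (q0,_)→(q2,X,right)
state=q2 head=0 tape=X[X]XXXXXX
Cell 2 holds X when M halts.

X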